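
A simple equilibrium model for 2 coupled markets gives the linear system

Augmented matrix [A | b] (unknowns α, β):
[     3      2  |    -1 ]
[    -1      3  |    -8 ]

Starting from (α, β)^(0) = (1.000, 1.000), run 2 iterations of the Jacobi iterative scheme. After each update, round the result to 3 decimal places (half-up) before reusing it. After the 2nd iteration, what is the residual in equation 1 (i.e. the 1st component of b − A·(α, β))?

1.334

Iteration 1:
  α = (-1 - (2)·1.000) / (3) = -1.000
  β = (-8 - (-1)·1.000) / (3) = -2.333
Iteration 2:
  α = (-1 - (2)·-2.333) / (3) = 1.222
  β = (-8 - (-1)·-1.000) / (3) = -3.000
Residual b − A·x = (1.334, 2.222)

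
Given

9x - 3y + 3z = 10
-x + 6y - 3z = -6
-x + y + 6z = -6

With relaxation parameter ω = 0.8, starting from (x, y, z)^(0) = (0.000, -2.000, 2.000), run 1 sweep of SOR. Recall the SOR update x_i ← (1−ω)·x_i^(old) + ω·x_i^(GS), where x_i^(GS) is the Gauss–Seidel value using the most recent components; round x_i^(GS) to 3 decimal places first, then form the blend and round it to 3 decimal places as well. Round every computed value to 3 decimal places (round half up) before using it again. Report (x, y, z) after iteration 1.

(-0.178, -0.424, -0.367)

Iteration 1:
  x: GS value = (10 - (-3)·-2.000 - (3)·2.000) / (9) = -0.222;  x ← (1−ω)·0.000 + ω·-0.222 = -0.178
  y: GS value = (-6 - (-1)·-0.178 - (-3)·2.000) / (6) = -0.030;  y ← (1−ω)·-2.000 + ω·-0.030 = -0.424
  z: GS value = (-6 - (-1)·-0.178 - (1)·-0.424) / (6) = -0.959;  z ← (1−ω)·2.000 + ω·-0.959 = -0.367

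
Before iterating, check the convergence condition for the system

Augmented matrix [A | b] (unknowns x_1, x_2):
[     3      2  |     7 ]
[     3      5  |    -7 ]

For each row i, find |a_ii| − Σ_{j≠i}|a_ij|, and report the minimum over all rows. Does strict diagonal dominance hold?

row 1: |3| − (2) = 1
row 2: |5| − (3) = 2
minimum over rows = 1 → strictly diagonally dominant (convergence guaranteed)

1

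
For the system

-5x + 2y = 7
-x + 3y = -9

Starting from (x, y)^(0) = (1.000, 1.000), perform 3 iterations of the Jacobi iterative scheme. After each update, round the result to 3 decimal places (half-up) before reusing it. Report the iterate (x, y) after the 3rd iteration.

Iteration 1:
  x = (7 - (2)·1.000) / (-5) = -1.000
  y = (-9 - (-1)·1.000) / (3) = -2.667
Iteration 2:
  x = (7 - (2)·-2.667) / (-5) = -2.467
  y = (-9 - (-1)·-1.000) / (3) = -3.333
Iteration 3:
  x = (7 - (2)·-3.333) / (-5) = -2.733
  y = (-9 - (-1)·-2.467) / (3) = -3.822

(-2.733, -3.822)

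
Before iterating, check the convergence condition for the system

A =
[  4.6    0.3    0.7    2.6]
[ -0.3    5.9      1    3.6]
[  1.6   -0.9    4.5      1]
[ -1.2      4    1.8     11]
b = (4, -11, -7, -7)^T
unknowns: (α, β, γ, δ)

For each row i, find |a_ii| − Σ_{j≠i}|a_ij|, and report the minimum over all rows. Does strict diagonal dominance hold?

row 1: |4.6| − (0.3+0.7+2.6) = 1
row 2: |5.9| − (0.3+1+3.6) = 1
row 3: |4.5| − (1.6+0.9+1) = 1
row 4: |11| − (1.2+4+1.8) = 4
minimum over rows = 1 → strictly diagonally dominant (convergence guaranteed)

1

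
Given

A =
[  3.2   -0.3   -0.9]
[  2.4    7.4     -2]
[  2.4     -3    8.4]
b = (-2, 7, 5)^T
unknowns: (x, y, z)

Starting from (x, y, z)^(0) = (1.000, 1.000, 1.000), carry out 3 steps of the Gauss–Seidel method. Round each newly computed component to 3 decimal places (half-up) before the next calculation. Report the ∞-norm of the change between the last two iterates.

0.003

Iteration 1:
  x = (-2 - (-0.3)·1.000 - (-0.9)·1.000) / (3.2) = -0.250
  y = (7 - (2.4)·-0.250 - (-2)·1.000) / (7.4) = 1.297
  z = (5 - (2.4)·-0.250 - (-3)·1.297) / (8.4) = 1.130
Iteration 2:
  x = (-2 - (-0.3)·1.297 - (-0.9)·1.130) / (3.2) = -0.186
  y = (7 - (2.4)·-0.186 - (-2)·1.130) / (7.4) = 1.312
  z = (5 - (2.4)·-0.186 - (-3)·1.312) / (8.4) = 1.117
Iteration 3:
  x = (-2 - (-0.3)·1.312 - (-0.9)·1.117) / (3.2) = -0.188
  y = (7 - (2.4)·-0.188 - (-2)·1.117) / (7.4) = 1.309
  z = (5 - (2.4)·-0.188 - (-3)·1.309) / (8.4) = 1.116
Change: (-0.002, -0.003, -0.001) → max |·| = 0.003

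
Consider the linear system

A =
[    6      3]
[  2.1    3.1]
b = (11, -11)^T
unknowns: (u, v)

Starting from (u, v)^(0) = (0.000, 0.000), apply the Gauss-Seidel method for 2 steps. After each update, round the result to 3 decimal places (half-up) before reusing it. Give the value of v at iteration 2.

Iteration 1:
  u = (11 - (3)·0.000) / (6) = 1.833
  v = (-11 - (2.1)·1.833) / (3.1) = -4.790
Iteration 2:
  u = (11 - (3)·-4.790) / (6) = 4.228
  v = (-11 - (2.1)·4.228) / (3.1) = -6.413

-6.413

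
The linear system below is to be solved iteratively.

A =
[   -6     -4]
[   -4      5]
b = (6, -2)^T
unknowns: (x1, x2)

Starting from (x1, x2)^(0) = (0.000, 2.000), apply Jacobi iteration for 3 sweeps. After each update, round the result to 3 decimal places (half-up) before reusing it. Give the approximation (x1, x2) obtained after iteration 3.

(0.511, -0.986)

Iteration 1:
  x1 = (6 - (-4)·2.000) / (-6) = -2.333
  x2 = (-2 - (-4)·0.000) / (5) = -0.400
Iteration 2:
  x1 = (6 - (-4)·-0.400) / (-6) = -0.733
  x2 = (-2 - (-4)·-2.333) / (5) = -2.266
Iteration 3:
  x1 = (6 - (-4)·-2.266) / (-6) = 0.511
  x2 = (-2 - (-4)·-0.733) / (5) = -0.986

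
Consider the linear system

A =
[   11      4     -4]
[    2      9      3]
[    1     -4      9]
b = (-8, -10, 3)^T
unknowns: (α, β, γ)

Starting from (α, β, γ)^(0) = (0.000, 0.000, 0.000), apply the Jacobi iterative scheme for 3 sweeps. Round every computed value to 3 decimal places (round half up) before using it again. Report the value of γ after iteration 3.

Iteration 1:
  α = (-8 - (4)·0.000 - (-4)·0.000) / (11) = -0.727
  β = (-10 - (2)·0.000 - (3)·0.000) / (9) = -1.111
  γ = (3 - (1)·0.000 - (-4)·0.000) / (9) = 0.333
Iteration 2:
  α = (-8 - (4)·-1.111 - (-4)·0.333) / (11) = -0.202
  β = (-10 - (2)·-0.727 - (3)·0.333) / (9) = -1.061
  γ = (3 - (1)·-0.727 - (-4)·-1.111) / (9) = -0.080
Iteration 3:
  α = (-8 - (4)·-1.061 - (-4)·-0.080) / (11) = -0.371
  β = (-10 - (2)·-0.202 - (3)·-0.080) / (9) = -1.040
  γ = (3 - (1)·-0.202 - (-4)·-1.061) / (9) = -0.116

-0.116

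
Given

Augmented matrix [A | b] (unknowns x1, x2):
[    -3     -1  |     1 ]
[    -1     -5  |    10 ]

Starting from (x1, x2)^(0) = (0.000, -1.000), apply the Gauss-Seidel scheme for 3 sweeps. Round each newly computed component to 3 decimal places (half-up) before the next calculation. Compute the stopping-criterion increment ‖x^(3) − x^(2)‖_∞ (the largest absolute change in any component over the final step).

Iteration 1:
  x1 = (1 - (-1)·-1.000) / (-3) = 0.000
  x2 = (10 - (-1)·0.000) / (-5) = -2.000
Iteration 2:
  x1 = (1 - (-1)·-2.000) / (-3) = 0.333
  x2 = (10 - (-1)·0.333) / (-5) = -2.067
Iteration 3:
  x1 = (1 - (-1)·-2.067) / (-3) = 0.356
  x2 = (10 - (-1)·0.356) / (-5) = -2.071
Change: (0.023, -0.004) → max |·| = 0.023

0.023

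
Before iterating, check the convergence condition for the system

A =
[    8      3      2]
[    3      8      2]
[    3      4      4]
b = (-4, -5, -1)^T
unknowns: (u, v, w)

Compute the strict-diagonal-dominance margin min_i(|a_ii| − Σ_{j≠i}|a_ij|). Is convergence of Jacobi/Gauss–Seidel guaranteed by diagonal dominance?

-3

row 1: |8| − (3+2) = 3
row 2: |8| − (3+2) = 3
row 3: |4| − (3+4) = -3
minimum over rows = -3 → not strictly diagonally dominant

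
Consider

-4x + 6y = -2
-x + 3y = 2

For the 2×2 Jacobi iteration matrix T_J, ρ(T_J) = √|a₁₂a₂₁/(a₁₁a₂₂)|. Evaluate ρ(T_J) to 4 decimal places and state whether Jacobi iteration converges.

a₁₂a₂₁/(a₁₁a₂₂) = (6)·(-1) / ((-4)·(3)) = 0.500000
ρ = √|0.500000| = √0.500000 = 0.7071
ρ < 1, so Jacobi converges

0.7071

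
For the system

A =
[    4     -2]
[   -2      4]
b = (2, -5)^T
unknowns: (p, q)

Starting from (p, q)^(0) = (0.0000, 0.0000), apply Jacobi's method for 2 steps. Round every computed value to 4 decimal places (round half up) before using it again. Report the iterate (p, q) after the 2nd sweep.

(-0.1250, -1.0000)

Iteration 1:
  p = (2 - (-2)·0.0000) / (4) = 0.5000
  q = (-5 - (-2)·0.0000) / (4) = -1.2500
Iteration 2:
  p = (2 - (-2)·-1.2500) / (4) = -0.1250
  q = (-5 - (-2)·0.5000) / (4) = -1.0000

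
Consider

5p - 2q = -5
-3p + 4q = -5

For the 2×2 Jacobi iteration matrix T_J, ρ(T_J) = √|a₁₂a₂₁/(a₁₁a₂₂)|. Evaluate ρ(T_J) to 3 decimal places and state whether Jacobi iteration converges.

a₁₂a₂₁/(a₁₁a₂₂) = (-2)·(-3) / ((5)·(4)) = 0.300000
ρ = √|0.300000| = √0.300000 = 0.548
ρ < 1, so Jacobi converges

0.548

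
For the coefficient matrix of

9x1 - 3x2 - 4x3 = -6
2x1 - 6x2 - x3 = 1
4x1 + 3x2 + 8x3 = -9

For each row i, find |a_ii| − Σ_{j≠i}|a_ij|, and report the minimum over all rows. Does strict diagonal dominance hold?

row 1: |9| − (3+4) = 2
row 2: |-6| − (2+1) = 3
row 3: |8| − (4+3) = 1
minimum over rows = 1 → strictly diagonally dominant (convergence guaranteed)

1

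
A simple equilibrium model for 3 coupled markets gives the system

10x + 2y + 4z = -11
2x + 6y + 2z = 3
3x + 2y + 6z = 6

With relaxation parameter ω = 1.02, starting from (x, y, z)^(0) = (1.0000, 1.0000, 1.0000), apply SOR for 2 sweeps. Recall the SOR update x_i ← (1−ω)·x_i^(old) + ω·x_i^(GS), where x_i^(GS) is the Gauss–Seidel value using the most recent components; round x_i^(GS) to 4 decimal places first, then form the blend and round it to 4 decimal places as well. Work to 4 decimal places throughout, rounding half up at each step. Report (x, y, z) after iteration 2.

(-1.9086, 0.5862, 1.7613)

Iteration 1:
  x: GS value = (-11 - (2)·1.0000 - (4)·1.0000) / (10) = -1.7000;  x ← (1−ω)·1.0000 + ω·-1.7000 = -1.7540
  y: GS value = (3 - (2)·-1.7540 - (2)·1.0000) / (6) = 0.7513;  y ← (1−ω)·1.0000 + ω·0.7513 = 0.7463
  z: GS value = (6 - (3)·-1.7540 - (2)·0.7463) / (6) = 1.6282;  z ← (1−ω)·1.0000 + ω·1.6282 = 1.6408
Iteration 2:
  x: GS value = (-11 - (2)·0.7463 - (4)·1.6408) / (10) = -1.9056;  x ← (1−ω)·-1.7540 + ω·-1.9056 = -1.9086
  y: GS value = (3 - (2)·-1.9086 - (2)·1.6408) / (6) = 0.5893;  y ← (1−ω)·0.7463 + ω·0.5893 = 0.5862
  z: GS value = (6 - (3)·-1.9086 - (2)·0.5862) / (6) = 1.7589;  z ← (1−ω)·1.6408 + ω·1.7589 = 1.7613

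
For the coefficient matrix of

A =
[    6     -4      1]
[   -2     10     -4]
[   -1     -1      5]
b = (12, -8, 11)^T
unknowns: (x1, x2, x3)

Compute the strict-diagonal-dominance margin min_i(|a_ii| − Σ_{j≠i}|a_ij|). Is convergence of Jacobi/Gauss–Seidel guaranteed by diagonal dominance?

1

row 1: |6| − (4+1) = 1
row 2: |10| − (2+4) = 4
row 3: |5| − (1+1) = 3
minimum over rows = 1 → strictly diagonally dominant (convergence guaranteed)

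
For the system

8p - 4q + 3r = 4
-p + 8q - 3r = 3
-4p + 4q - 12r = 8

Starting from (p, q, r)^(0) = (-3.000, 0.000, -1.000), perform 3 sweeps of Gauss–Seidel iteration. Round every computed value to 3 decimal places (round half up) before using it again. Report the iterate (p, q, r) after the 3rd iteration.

(0.916, 0.145, -0.924)

Iteration 1:
  p = (4 - (-4)·0.000 - (3)·-1.000) / (8) = 0.875
  q = (3 - (-1)·0.875 - (-3)·-1.000) / (8) = 0.109
  r = (8 - (-4)·0.875 - (4)·0.109) / (-12) = -0.922
Iteration 2:
  p = (4 - (-4)·0.109 - (3)·-0.922) / (8) = 0.900
  q = (3 - (-1)·0.900 - (-3)·-0.922) / (8) = 0.142
  r = (8 - (-4)·0.900 - (4)·0.142) / (-12) = -0.919
Iteration 3:
  p = (4 - (-4)·0.142 - (3)·-0.919) / (8) = 0.916
  q = (3 - (-1)·0.916 - (-3)·-0.919) / (8) = 0.145
  r = (8 - (-4)·0.916 - (4)·0.145) / (-12) = -0.924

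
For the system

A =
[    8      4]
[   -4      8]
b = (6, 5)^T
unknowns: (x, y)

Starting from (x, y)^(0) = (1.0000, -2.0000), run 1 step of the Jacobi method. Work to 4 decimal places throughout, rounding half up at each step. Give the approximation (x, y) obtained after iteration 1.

(1.7500, 1.1250)

Iteration 1:
  x = (6 - (4)·-2.0000) / (8) = 1.7500
  y = (5 - (-4)·1.0000) / (8) = 1.1250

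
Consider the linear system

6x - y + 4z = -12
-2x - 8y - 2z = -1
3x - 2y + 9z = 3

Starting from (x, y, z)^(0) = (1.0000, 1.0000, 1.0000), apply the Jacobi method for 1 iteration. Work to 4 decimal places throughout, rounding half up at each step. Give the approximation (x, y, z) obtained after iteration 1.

Iteration 1:
  x = (-12 - (-1)·1.0000 - (4)·1.0000) / (6) = -2.5000
  y = (-1 - (-2)·1.0000 - (-2)·1.0000) / (-8) = -0.3750
  z = (3 - (3)·1.0000 - (-2)·1.0000) / (9) = 0.2222

(-2.5000, -0.3750, 0.2222)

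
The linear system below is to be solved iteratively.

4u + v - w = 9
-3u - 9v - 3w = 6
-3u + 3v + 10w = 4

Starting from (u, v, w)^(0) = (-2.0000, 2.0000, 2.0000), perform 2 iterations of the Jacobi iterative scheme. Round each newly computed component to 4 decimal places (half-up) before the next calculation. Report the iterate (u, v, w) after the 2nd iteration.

(2.2167, -1.1500, 1.2750)

Iteration 1:
  u = (9 - (1)·2.0000 - (-1)·2.0000) / (4) = 2.2500
  v = (6 - (-3)·-2.0000 - (-3)·2.0000) / (-9) = -0.6667
  w = (4 - (-3)·-2.0000 - (3)·2.0000) / (10) = -0.8000
Iteration 2:
  u = (9 - (1)·-0.6667 - (-1)·-0.8000) / (4) = 2.2167
  v = (6 - (-3)·2.2500 - (-3)·-0.8000) / (-9) = -1.1500
  w = (4 - (-3)·2.2500 - (3)·-0.6667) / (10) = 1.2750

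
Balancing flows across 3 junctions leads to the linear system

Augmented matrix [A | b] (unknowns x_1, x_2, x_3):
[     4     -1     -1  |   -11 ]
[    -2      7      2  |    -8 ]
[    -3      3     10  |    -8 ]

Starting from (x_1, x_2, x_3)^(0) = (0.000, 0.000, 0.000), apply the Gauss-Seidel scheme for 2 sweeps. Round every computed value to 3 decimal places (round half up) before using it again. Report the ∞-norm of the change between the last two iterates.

Iteration 1:
  x_1 = (-11 - (-1)·0.000 - (-1)·0.000) / (4) = -2.750
  x_2 = (-8 - (-2)·-2.750 - (2)·0.000) / (7) = -1.929
  x_3 = (-8 - (-3)·-2.750 - (3)·-1.929) / (10) = -1.046
Iteration 2:
  x_1 = (-11 - (-1)·-1.929 - (-1)·-1.046) / (4) = -3.494
  x_2 = (-8 - (-2)·-3.494 - (2)·-1.046) / (7) = -1.842
  x_3 = (-8 - (-3)·-3.494 - (3)·-1.842) / (10) = -1.296
Change: (-0.744, 0.087, -0.250) → max |·| = 0.744

0.744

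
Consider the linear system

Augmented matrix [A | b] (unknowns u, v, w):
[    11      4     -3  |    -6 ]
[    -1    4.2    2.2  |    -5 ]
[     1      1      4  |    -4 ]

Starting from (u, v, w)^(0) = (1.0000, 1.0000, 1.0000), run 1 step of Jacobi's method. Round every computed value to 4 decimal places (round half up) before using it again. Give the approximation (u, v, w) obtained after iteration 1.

Iteration 1:
  u = (-6 - (4)·1.0000 - (-3)·1.0000) / (11) = -0.6364
  v = (-5 - (-1)·1.0000 - (2.2)·1.0000) / (4.2) = -1.4762
  w = (-4 - (1)·1.0000 - (1)·1.0000) / (4) = -1.5000

(-0.6364, -1.4762, -1.5000)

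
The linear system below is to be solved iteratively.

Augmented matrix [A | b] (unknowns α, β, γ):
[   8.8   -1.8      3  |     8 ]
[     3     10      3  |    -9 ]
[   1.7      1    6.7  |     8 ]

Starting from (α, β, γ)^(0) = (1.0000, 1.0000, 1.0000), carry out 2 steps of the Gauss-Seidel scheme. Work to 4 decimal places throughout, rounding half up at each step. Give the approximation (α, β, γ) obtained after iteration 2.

Iteration 1:
  α = (8 - (-1.8)·1.0000 - (3)·1.0000) / (8.8) = 0.7727
  β = (-9 - (3)·0.7727 - (3)·1.0000) / (10) = -1.4318
  γ = (8 - (1.7)·0.7727 - (1)·-1.4318) / (6.7) = 1.2117
Iteration 2:
  α = (8 - (-1.8)·-1.4318 - (3)·1.2117) / (8.8) = 0.2031
  β = (-9 - (3)·0.2031 - (3)·1.2117) / (10) = -1.3244
  γ = (8 - (1.7)·0.2031 - (1)·-1.3244) / (6.7) = 1.3402

(0.2031, -1.3244, 1.3402)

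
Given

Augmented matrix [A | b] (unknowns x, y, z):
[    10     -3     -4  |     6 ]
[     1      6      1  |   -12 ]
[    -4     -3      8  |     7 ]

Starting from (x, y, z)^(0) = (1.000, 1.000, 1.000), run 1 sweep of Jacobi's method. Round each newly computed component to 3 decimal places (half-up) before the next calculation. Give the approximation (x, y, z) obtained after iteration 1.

(1.300, -2.333, 1.750)

Iteration 1:
  x = (6 - (-3)·1.000 - (-4)·1.000) / (10) = 1.300
  y = (-12 - (1)·1.000 - (1)·1.000) / (6) = -2.333
  z = (7 - (-4)·1.000 - (-3)·1.000) / (8) = 1.750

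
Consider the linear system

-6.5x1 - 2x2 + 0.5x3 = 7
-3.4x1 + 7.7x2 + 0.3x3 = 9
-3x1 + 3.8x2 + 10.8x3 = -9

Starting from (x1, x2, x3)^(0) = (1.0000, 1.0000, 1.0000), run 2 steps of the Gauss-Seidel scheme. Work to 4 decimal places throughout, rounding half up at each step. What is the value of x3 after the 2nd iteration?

Iteration 1:
  x1 = (7 - (-2)·1.0000 - (0.5)·1.0000) / (-6.5) = -1.3077
  x2 = (9 - (-3.4)·-1.3077 - (0.3)·1.0000) / (7.7) = 0.5524
  x3 = (-9 - (-3)·-1.3077 - (3.8)·0.5524) / (10.8) = -1.3909
Iteration 2:
  x1 = (7 - (-2)·0.5524 - (0.5)·-1.3909) / (-6.5) = -1.3539
  x2 = (9 - (-3.4)·-1.3539 - (0.3)·-1.3909) / (7.7) = 0.6252
  x3 = (-9 - (-3)·-1.3539 - (3.8)·0.6252) / (10.8) = -1.4294

-1.4294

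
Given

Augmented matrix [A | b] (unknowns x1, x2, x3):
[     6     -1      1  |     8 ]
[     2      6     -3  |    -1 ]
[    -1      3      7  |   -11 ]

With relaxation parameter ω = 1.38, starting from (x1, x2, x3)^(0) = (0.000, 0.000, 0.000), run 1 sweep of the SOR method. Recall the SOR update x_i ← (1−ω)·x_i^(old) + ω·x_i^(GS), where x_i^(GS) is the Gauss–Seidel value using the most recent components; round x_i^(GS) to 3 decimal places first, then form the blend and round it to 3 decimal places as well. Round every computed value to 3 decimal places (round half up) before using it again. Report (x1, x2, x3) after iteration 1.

Iteration 1:
  x1: GS value = (8 - (-1)·0.000 - (1)·0.000) / (6) = 1.333;  x1 ← (1−ω)·0.000 + ω·1.333 = 1.840
  x2: GS value = (-1 - (2)·1.840 - (-3)·0.000) / (6) = -0.780;  x2 ← (1−ω)·0.000 + ω·-0.780 = -1.076
  x3: GS value = (-11 - (-1)·1.840 - (3)·-1.076) / (7) = -0.847;  x3 ← (1−ω)·0.000 + ω·-0.847 = -1.169

(1.840, -1.076, -1.169)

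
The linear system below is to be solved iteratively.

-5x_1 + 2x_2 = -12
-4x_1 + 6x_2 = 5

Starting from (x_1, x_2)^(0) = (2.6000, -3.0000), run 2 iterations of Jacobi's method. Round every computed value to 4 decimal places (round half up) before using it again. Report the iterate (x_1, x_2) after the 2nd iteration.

Iteration 1:
  x_1 = (-12 - (2)·-3.0000) / (-5) = 1.2000
  x_2 = (5 - (-4)·2.6000) / (6) = 2.5667
Iteration 2:
  x_1 = (-12 - (2)·2.5667) / (-5) = 3.4267
  x_2 = (5 - (-4)·1.2000) / (6) = 1.6333

(3.4267, 1.6333)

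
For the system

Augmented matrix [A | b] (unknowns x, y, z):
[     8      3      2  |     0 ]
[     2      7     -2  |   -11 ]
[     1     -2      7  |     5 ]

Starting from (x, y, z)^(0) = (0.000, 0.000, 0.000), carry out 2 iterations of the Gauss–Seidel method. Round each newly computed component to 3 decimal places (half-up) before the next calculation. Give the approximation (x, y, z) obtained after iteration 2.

Iteration 1:
  x = (0 - (3)·0.000 - (2)·0.000) / (8) = 0.000
  y = (-11 - (2)·0.000 - (-2)·0.000) / (7) = -1.571
  z = (5 - (1)·0.000 - (-2)·-1.571) / (7) = 0.265
Iteration 2:
  x = (0 - (3)·-1.571 - (2)·0.265) / (8) = 0.523
  y = (-11 - (2)·0.523 - (-2)·0.265) / (7) = -1.645
  z = (5 - (1)·0.523 - (-2)·-1.645) / (7) = 0.170

(0.523, -1.645, 0.170)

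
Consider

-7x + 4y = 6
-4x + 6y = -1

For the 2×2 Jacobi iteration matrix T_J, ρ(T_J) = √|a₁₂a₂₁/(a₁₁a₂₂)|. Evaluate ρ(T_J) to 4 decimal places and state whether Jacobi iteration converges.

0.6172

a₁₂a₂₁/(a₁₁a₂₂) = (4)·(-4) / ((-7)·(6)) = 0.380952
ρ = √|0.380952| = √0.380952 = 0.6172
ρ < 1, so Jacobi converges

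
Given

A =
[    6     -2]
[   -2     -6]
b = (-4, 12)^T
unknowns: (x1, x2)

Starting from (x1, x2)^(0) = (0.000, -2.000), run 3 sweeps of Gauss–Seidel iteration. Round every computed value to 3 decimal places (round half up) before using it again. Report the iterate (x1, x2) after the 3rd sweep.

Iteration 1:
  x1 = (-4 - (-2)·-2.000) / (6) = -1.333
  x2 = (12 - (-2)·-1.333) / (-6) = -1.556
Iteration 2:
  x1 = (-4 - (-2)·-1.556) / (6) = -1.185
  x2 = (12 - (-2)·-1.185) / (-6) = -1.605
Iteration 3:
  x1 = (-4 - (-2)·-1.605) / (6) = -1.202
  x2 = (12 - (-2)·-1.202) / (-6) = -1.599

(-1.202, -1.599)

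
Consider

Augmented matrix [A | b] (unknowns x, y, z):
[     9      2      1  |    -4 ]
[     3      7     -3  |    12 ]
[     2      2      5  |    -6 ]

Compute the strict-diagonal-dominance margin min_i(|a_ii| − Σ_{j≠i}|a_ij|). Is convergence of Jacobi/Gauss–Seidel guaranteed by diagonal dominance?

1

row 1: |9| − (2+1) = 6
row 2: |7| − (3+3) = 1
row 3: |5| − (2+2) = 1
minimum over rows = 1 → strictly diagonally dominant (convergence guaranteed)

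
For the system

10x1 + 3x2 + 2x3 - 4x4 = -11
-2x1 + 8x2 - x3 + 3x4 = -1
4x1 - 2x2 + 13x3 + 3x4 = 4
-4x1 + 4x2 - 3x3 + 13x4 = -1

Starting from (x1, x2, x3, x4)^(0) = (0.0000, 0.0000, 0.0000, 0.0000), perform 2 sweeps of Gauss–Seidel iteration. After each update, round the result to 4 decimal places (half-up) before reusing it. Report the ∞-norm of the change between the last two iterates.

0.1171

Iteration 1:
  x1 = (-11 - (3)·0.0000 - (2)·0.0000 - (-4)·0.0000) / (10) = -1.1000
  x2 = (-1 - (-2)·-1.1000 - (-1)·0.0000 - (3)·0.0000) / (8) = -0.4000
  x3 = (4 - (4)·-1.1000 - (-2)·-0.4000 - (3)·0.0000) / (13) = 0.5846
  x4 = (-1 - (-4)·-1.1000 - (4)·-0.4000 - (-3)·0.5846) / (13) = -0.1574
Iteration 2:
  x1 = (-11 - (3)·-0.4000 - (2)·0.5846 - (-4)·-0.1574) / (10) = -1.1599
  x2 = (-1 - (-2)·-1.1599 - (-1)·0.5846 - (3)·-0.1574) / (8) = -0.2829
  x3 = (4 - (4)·-1.1599 - (-2)·-0.2829 - (3)·-0.1574) / (13) = 0.6574
  x4 = (-1 - (-4)·-1.1599 - (4)·-0.2829 - (-3)·0.6574) / (13) = -0.1951
Change: (-0.0599, 0.1171, 0.0728, -0.0377) → max |·| = 0.1171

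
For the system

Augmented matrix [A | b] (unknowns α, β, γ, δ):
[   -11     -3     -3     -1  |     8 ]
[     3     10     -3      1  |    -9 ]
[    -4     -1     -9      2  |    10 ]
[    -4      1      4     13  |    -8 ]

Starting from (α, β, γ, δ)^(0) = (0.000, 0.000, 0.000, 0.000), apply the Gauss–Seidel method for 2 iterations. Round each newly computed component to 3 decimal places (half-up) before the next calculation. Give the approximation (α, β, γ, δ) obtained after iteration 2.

(-0.295, -0.968, -0.999, -0.324)

Iteration 1:
  α = (8 - (-3)·0.000 - (-3)·0.000 - (-1)·0.000) / (-11) = -0.727
  β = (-9 - (3)·-0.727 - (-3)·0.000 - (1)·0.000) / (10) = -0.682
  γ = (10 - (-4)·-0.727 - (-1)·-0.682 - (2)·0.000) / (-9) = -0.712
  δ = (-8 - (-4)·-0.727 - (1)·-0.682 - (4)·-0.712) / (13) = -0.568
Iteration 2:
  α = (8 - (-3)·-0.682 - (-3)·-0.712 - (-1)·-0.568) / (-11) = -0.295
  β = (-9 - (3)·-0.295 - (-3)·-0.712 - (1)·-0.568) / (10) = -0.968
  γ = (10 - (-4)·-0.295 - (-1)·-0.968 - (2)·-0.568) / (-9) = -0.999
  δ = (-8 - (-4)·-0.295 - (1)·-0.968 - (4)·-0.999) / (13) = -0.324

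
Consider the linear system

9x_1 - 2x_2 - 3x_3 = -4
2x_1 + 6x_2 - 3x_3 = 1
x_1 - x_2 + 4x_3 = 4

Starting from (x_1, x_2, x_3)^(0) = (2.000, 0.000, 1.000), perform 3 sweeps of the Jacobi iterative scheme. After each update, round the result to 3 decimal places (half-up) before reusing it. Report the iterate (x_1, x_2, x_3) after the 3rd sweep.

Iteration 1:
  x_1 = (-4 - (-2)·0.000 - (-3)·1.000) / (9) = -0.111
  x_2 = (1 - (2)·2.000 - (-3)·1.000) / (6) = 0.000
  x_3 = (4 - (1)·2.000 - (-1)·0.000) / (4) = 0.500
Iteration 2:
  x_1 = (-4 - (-2)·0.000 - (-3)·0.500) / (9) = -0.278
  x_2 = (1 - (2)·-0.111 - (-3)·0.500) / (6) = 0.454
  x_3 = (4 - (1)·-0.111 - (-1)·0.000) / (4) = 1.028
Iteration 3:
  x_1 = (-4 - (-2)·0.454 - (-3)·1.028) / (9) = -0.001
  x_2 = (1 - (2)·-0.278 - (-3)·1.028) / (6) = 0.773
  x_3 = (4 - (1)·-0.278 - (-1)·0.454) / (4) = 1.183

(-0.001, 0.773, 1.183)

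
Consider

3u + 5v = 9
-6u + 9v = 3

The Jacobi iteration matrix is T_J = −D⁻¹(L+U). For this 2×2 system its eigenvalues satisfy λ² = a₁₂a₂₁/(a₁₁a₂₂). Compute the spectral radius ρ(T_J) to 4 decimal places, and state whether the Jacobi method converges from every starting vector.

a₁₂a₂₁/(a₁₁a₂₂) = (5)·(-6) / ((3)·(9)) = -1.111111
ρ = √|-1.111111| = √1.111111 = 1.0541
ρ > 1, so Jacobi diverges

1.0541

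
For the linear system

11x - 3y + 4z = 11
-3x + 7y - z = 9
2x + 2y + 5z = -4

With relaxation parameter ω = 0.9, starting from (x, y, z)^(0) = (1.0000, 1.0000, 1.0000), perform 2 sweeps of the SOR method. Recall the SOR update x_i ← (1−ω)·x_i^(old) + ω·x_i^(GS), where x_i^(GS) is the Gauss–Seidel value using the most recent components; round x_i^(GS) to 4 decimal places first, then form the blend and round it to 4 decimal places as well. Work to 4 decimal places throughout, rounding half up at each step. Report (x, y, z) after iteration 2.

Iteration 1:
  x: GS value = (11 - (-3)·1.0000 - (4)·1.0000) / (11) = 0.9091;  x ← (1−ω)·1.0000 + ω·0.9091 = 0.9182
  y: GS value = (9 - (-3)·0.9182 - (-1)·1.0000) / (7) = 1.8221;  y ← (1−ω)·1.0000 + ω·1.8221 = 1.7399
  z: GS value = (-4 - (2)·0.9182 - (2)·1.7399) / (5) = -1.8632;  z ← (1−ω)·1.0000 + ω·-1.8632 = -1.5769
Iteration 2:
  x: GS value = (11 - (-3)·1.7399 - (4)·-1.5769) / (11) = 2.0479;  x ← (1−ω)·0.9182 + ω·2.0479 = 1.9349
  y: GS value = (9 - (-3)·1.9349 - (-1)·-1.5769) / (7) = 1.8897;  y ← (1−ω)·1.7399 + ω·1.8897 = 1.8747
  z: GS value = (-4 - (2)·1.9349 - (2)·1.8747) / (5) = -2.3238;  z ← (1−ω)·-1.5769 + ω·-2.3238 = -2.2491

(1.9349, 1.8747, -2.2491)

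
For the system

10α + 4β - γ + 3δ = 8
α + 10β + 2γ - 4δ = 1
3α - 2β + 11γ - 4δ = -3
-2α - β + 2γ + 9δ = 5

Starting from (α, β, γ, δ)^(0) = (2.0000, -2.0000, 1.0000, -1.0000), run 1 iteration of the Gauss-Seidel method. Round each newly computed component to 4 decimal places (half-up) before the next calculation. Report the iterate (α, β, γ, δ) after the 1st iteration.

(2.0000, -0.7000, -1.3091, 1.2131)

Iteration 1:
  α = (8 - (4)·-2.0000 - (-1)·1.0000 - (3)·-1.0000) / (10) = 2.0000
  β = (1 - (1)·2.0000 - (2)·1.0000 - (-4)·-1.0000) / (10) = -0.7000
  γ = (-3 - (3)·2.0000 - (-2)·-0.7000 - (-4)·-1.0000) / (11) = -1.3091
  δ = (5 - (-2)·2.0000 - (-1)·-0.7000 - (2)·-1.3091) / (9) = 1.2131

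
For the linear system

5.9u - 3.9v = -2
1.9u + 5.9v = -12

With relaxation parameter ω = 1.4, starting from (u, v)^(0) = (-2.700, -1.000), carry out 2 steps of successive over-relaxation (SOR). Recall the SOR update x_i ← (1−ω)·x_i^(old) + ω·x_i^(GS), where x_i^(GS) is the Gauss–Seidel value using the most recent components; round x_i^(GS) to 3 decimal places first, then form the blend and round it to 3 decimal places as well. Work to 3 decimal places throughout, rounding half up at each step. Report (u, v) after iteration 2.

(-2.477, -0.809)

Iteration 1:
  u: GS value = (-2 - (-3.9)·-1.000) / (5.9) = -1.000;  u ← (1−ω)·-2.700 + ω·-1.000 = -0.320
  v: GS value = (-12 - (1.9)·-0.320) / (5.9) = -1.931;  v ← (1−ω)·-1.000 + ω·-1.931 = -2.303
Iteration 2:
  u: GS value = (-2 - (-3.9)·-2.303) / (5.9) = -1.861;  u ← (1−ω)·-0.320 + ω·-1.861 = -2.477
  v: GS value = (-12 - (1.9)·-2.477) / (5.9) = -1.236;  v ← (1−ω)·-2.303 + ω·-1.236 = -0.809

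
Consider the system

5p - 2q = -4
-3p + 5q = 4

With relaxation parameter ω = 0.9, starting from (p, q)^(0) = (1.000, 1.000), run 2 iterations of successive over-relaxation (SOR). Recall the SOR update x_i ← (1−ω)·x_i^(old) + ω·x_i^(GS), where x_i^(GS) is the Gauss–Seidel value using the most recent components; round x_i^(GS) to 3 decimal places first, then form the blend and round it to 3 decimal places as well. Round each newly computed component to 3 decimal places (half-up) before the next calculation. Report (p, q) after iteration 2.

Iteration 1:
  p: GS value = (-4 - (-2)·1.000) / (5) = -0.400;  p ← (1−ω)·1.000 + ω·-0.400 = -0.260
  q: GS value = (4 - (-3)·-0.260) / (5) = 0.644;  q ← (1−ω)·1.000 + ω·0.644 = 0.680
Iteration 2:
  p: GS value = (-4 - (-2)·0.680) / (5) = -0.528;  p ← (1−ω)·-0.260 + ω·-0.528 = -0.501
  q: GS value = (4 - (-3)·-0.501) / (5) = 0.499;  q ← (1−ω)·0.680 + ω·0.499 = 0.517

(-0.501, 0.517)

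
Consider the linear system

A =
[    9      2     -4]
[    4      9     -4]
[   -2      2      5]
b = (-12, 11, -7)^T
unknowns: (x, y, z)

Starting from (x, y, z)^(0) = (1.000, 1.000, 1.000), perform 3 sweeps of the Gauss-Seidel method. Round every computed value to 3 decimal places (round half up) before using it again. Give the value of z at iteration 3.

-3.083

Iteration 1:
  x = (-12 - (2)·1.000 - (-4)·1.000) / (9) = -1.111
  y = (11 - (4)·-1.111 - (-4)·1.000) / (9) = 2.160
  z = (-7 - (-2)·-1.111 - (2)·2.160) / (5) = -2.708
Iteration 2:
  x = (-12 - (2)·2.160 - (-4)·-2.708) / (9) = -3.017
  y = (11 - (4)·-3.017 - (-4)·-2.708) / (9) = 1.360
  z = (-7 - (-2)·-3.017 - (2)·1.360) / (5) = -3.151
Iteration 3:
  x = (-12 - (2)·1.360 - (-4)·-3.151) / (9) = -3.036
  y = (11 - (4)·-3.036 - (-4)·-3.151) / (9) = 1.171
  z = (-7 - (-2)·-3.036 - (2)·1.171) / (5) = -3.083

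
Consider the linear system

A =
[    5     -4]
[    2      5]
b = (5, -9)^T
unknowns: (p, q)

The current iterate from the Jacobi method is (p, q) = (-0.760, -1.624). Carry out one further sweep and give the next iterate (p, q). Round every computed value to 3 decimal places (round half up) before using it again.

One sweep:
  p = (5 - (-4)·-1.624) / (5) = -0.299
  q = (-9 - (2)·-0.760) / (5) = -1.496

(-0.299, -1.496)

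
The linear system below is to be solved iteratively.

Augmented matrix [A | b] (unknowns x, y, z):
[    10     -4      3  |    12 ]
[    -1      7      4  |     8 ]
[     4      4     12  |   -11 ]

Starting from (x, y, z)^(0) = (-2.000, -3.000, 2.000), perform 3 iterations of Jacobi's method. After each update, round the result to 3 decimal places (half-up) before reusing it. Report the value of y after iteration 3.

Iteration 1:
  x = (12 - (-4)·-3.000 - (3)·2.000) / (10) = -0.600
  y = (8 - (-1)·-2.000 - (4)·2.000) / (7) = -0.286
  z = (-11 - (4)·-2.000 - (4)·-3.000) / (12) = 0.750
Iteration 2:
  x = (12 - (-4)·-0.286 - (3)·0.750) / (10) = 0.861
  y = (8 - (-1)·-0.600 - (4)·0.750) / (7) = 0.629
  z = (-11 - (4)·-0.600 - (4)·-0.286) / (12) = -0.621
Iteration 3:
  x = (12 - (-4)·0.629 - (3)·-0.621) / (10) = 1.638
  y = (8 - (-1)·0.861 - (4)·-0.621) / (7) = 1.621
  z = (-11 - (4)·0.861 - (4)·0.629) / (12) = -1.413

1.621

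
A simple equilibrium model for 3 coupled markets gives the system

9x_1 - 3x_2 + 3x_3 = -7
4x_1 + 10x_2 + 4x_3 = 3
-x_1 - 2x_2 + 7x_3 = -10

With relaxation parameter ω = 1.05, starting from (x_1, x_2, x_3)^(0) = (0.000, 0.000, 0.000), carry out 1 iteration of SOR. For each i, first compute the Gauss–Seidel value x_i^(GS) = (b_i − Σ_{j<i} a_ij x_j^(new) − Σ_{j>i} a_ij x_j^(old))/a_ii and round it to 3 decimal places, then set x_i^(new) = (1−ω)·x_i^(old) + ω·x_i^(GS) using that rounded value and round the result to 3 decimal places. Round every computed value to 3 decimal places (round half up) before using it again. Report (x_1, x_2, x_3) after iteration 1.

(-0.817, 0.658, -1.425)

Iteration 1:
  x_1: GS value = (-7 - (-3)·0.000 - (3)·0.000) / (9) = -0.778;  x_1 ← (1−ω)·0.000 + ω·-0.778 = -0.817
  x_2: GS value = (3 - (4)·-0.817 - (4)·0.000) / (10) = 0.627;  x_2 ← (1−ω)·0.000 + ω·0.627 = 0.658
  x_3: GS value = (-10 - (-1)·-0.817 - (-2)·0.658) / (7) = -1.357;  x_3 ← (1−ω)·0.000 + ω·-1.357 = -1.425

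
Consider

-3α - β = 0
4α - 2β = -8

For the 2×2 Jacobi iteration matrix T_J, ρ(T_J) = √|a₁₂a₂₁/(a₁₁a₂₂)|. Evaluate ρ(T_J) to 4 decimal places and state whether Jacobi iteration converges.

0.8165

a₁₂a₂₁/(a₁₁a₂₂) = (-1)·(4) / ((-3)·(-2)) = -0.666667
ρ = √|-0.666667| = √0.666667 = 0.8165
ρ < 1, so Jacobi converges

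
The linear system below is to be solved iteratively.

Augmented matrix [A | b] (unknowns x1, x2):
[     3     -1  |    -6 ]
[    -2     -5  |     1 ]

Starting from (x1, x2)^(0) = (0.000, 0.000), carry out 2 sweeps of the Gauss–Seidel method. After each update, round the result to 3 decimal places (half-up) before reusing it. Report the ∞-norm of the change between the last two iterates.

Iteration 1:
  x1 = (-6 - (-1)·0.000) / (3) = -2.000
  x2 = (1 - (-2)·-2.000) / (-5) = 0.600
Iteration 2:
  x1 = (-6 - (-1)·0.600) / (3) = -1.800
  x2 = (1 - (-2)·-1.800) / (-5) = 0.520
Change: (0.200, -0.080) → max |·| = 0.200

0.200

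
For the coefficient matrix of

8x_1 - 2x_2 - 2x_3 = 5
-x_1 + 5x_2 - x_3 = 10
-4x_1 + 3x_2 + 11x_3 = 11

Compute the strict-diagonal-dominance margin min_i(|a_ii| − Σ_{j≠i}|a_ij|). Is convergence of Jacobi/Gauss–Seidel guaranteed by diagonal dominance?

row 1: |8| − (2+2) = 4
row 2: |5| − (1+1) = 3
row 3: |11| − (4+3) = 4
minimum over rows = 3 → strictly diagonally dominant (convergence guaranteed)

3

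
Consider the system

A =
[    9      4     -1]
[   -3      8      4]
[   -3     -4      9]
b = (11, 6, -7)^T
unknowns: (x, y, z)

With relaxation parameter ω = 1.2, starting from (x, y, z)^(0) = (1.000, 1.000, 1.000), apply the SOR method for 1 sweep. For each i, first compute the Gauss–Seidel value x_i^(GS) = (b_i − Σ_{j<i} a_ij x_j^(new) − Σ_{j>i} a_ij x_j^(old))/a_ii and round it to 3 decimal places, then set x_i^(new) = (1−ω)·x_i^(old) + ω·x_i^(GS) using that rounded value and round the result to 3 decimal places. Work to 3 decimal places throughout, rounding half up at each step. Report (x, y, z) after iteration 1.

Iteration 1:
  x: GS value = (11 - (4)·1.000 - (-1)·1.000) / (9) = 0.889;  x ← (1−ω)·1.000 + ω·0.889 = 0.867
  y: GS value = (6 - (-3)·0.867 - (4)·1.000) / (8) = 0.575;  y ← (1−ω)·1.000 + ω·0.575 = 0.490
  z: GS value = (-7 - (-3)·0.867 - (-4)·0.490) / (9) = -0.271;  z ← (1−ω)·1.000 + ω·-0.271 = -0.525

(0.867, 0.490, -0.525)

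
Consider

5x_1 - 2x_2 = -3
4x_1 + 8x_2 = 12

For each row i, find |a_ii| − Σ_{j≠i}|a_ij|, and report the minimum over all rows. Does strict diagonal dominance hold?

row 1: |5| − (2) = 3
row 2: |8| − (4) = 4
minimum over rows = 3 → strictly diagonally dominant (convergence guaranteed)

3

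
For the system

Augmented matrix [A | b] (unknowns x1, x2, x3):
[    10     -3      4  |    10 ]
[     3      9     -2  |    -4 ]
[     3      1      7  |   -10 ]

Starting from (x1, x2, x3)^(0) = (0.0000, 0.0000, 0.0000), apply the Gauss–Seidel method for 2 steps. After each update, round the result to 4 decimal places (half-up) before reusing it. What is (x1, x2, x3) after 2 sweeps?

Iteration 1:
  x1 = (10 - (-3)·0.0000 - (4)·0.0000) / (10) = 1.0000
  x2 = (-4 - (3)·1.0000 - (-2)·0.0000) / (9) = -0.7778
  x3 = (-10 - (3)·1.0000 - (1)·-0.7778) / (7) = -1.7460
Iteration 2:
  x1 = (10 - (-3)·-0.7778 - (4)·-1.7460) / (10) = 1.4651
  x2 = (-4 - (3)·1.4651 - (-2)·-1.7460) / (9) = -1.3208
  x3 = (-10 - (3)·1.4651 - (1)·-1.3208) / (7) = -1.8678

(1.4651, -1.3208, -1.8678)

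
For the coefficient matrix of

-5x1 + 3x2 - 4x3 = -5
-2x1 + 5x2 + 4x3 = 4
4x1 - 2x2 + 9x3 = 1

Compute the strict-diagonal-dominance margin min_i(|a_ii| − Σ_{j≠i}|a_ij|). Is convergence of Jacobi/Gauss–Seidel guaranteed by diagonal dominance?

row 1: |-5| − (3+4) = -2
row 2: |5| − (2+4) = -1
row 3: |9| − (4+2) = 3
minimum over rows = -2 → not strictly diagonally dominant

-2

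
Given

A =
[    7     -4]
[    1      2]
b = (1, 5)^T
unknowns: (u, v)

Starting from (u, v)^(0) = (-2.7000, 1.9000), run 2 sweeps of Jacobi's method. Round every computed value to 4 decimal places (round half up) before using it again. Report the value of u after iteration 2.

2.3429

Iteration 1:
  u = (1 - (-4)·1.9000) / (7) = 1.2286
  v = (5 - (1)·-2.7000) / (2) = 3.8500
Iteration 2:
  u = (1 - (-4)·3.8500) / (7) = 2.3429
  v = (5 - (1)·1.2286) / (2) = 1.8857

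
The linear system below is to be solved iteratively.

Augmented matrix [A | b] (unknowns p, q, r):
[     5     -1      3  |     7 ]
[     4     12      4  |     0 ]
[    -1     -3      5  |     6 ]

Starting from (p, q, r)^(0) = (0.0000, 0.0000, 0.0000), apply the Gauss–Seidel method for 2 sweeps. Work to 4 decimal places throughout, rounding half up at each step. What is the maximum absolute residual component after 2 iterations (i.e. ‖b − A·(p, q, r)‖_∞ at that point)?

Iteration 1:
  p = (7 - (-1)·0.0000 - (3)·0.0000) / (5) = 1.4000
  q = (0 - (4)·1.4000 - (4)·0.0000) / (12) = -0.4667
  r = (6 - (-1)·1.4000 - (-3)·-0.4667) / (5) = 1.2000
Iteration 2:
  p = (7 - (-1)·-0.4667 - (3)·1.2000) / (5) = 0.5867
  q = (0 - (4)·0.5867 - (4)·1.2000) / (12) = -0.5956
  r = (6 - (-1)·0.5867 - (-3)·-0.5956) / (5) = 0.9600
Residual b − A·x = (0.5909, 0.9604, -0.0001); ∞-norm = 0.9604

0.9604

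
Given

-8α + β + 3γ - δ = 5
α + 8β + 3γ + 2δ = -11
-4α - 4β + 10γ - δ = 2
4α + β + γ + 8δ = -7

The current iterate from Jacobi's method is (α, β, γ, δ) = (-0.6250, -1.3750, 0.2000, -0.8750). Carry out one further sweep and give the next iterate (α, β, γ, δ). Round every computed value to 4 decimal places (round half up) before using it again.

One sweep:
  α = (5 - (1)·-1.3750 - (3)·0.2000 - (-1)·-0.8750) / (-8) = -0.6125
  β = (-11 - (1)·-0.6250 - (3)·0.2000 - (2)·-0.8750) / (8) = -1.1531
  γ = (2 - (-4)·-0.6250 - (-4)·-1.3750 - (-1)·-0.8750) / (10) = -0.6875
  δ = (-7 - (4)·-0.6250 - (1)·-1.3750 - (1)·0.2000) / (8) = -0.4156

(-0.6125, -1.1531, -0.6875, -0.4156)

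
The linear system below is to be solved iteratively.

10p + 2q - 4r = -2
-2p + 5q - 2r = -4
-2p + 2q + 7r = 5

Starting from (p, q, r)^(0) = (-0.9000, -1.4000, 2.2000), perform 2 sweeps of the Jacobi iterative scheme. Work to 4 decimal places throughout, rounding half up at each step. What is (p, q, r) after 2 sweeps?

Iteration 1:
  p = (-2 - (2)·-1.4000 - (-4)·2.2000) / (10) = 0.9600
  q = (-4 - (-2)·-0.9000 - (-2)·2.2000) / (5) = -0.2800
  r = (5 - (-2)·-0.9000 - (2)·-1.4000) / (7) = 0.8571
Iteration 2:
  p = (-2 - (2)·-0.2800 - (-4)·0.8571) / (10) = 0.1988
  q = (-4 - (-2)·0.9600 - (-2)·0.8571) / (5) = -0.0732
  r = (5 - (-2)·0.9600 - (2)·-0.2800) / (7) = 1.0686

(0.1988, -0.0732, 1.0686)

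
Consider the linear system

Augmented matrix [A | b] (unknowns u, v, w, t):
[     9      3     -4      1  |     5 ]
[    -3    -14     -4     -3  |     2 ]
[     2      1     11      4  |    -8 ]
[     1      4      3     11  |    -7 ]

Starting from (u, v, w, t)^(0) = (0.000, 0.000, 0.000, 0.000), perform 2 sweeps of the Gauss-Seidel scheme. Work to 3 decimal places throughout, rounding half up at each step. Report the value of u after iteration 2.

0.326

Iteration 1:
  u = (5 - (3)·0.000 - (-4)·0.000 - (1)·0.000) / (9) = 0.556
  v = (2 - (-3)·0.556 - (-4)·0.000 - (-3)·0.000) / (-14) = -0.262
  w = (-8 - (2)·0.556 - (1)·-0.262 - (4)·0.000) / (11) = -0.805
  t = (-7 - (1)·0.556 - (4)·-0.262 - (3)·-0.805) / (11) = -0.372
Iteration 2:
  u = (5 - (3)·-0.262 - (-4)·-0.805 - (1)·-0.372) / (9) = 0.326
  v = (2 - (-3)·0.326 - (-4)·-0.805 - (-3)·-0.372) / (-14) = 0.097
  w = (-8 - (2)·0.326 - (1)·0.097 - (4)·-0.372) / (11) = -0.660
  t = (-7 - (1)·0.326 - (4)·0.097 - (3)·-0.660) / (11) = -0.521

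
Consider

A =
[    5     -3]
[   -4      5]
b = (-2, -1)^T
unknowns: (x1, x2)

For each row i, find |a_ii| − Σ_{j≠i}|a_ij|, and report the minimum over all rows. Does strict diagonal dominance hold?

1

row 1: |5| − (3) = 2
row 2: |5| − (4) = 1
minimum over rows = 1 → strictly diagonally dominant (convergence guaranteed)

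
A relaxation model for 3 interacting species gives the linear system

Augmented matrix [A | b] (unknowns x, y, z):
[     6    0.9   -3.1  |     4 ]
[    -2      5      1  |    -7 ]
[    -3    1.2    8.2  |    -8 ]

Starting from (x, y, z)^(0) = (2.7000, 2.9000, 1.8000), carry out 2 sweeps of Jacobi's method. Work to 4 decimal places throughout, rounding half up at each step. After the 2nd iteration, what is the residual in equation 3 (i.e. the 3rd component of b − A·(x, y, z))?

-1.6104

Iteration 1:
  x = (4 - (0.9)·2.9000 - (-3.1)·1.8000) / (6) = 1.1617
  y = (-7 - (-2)·2.7000 - (1)·1.8000) / (5) = -0.6800
  z = (-8 - (-3)·2.7000 - (1.2)·2.9000) / (8.2) = -0.4122
Iteration 2:
  x = (4 - (0.9)·-0.6800 - (-3.1)·-0.4122) / (6) = 0.5557
  y = (-7 - (-2)·1.1617 - (1)·-0.4122) / (5) = -0.8529
  z = (-8 - (-3)·1.1617 - (1.2)·-0.6800) / (8.2) = -0.4511
Residual b − A·x = (0.0350, -1.1730, -1.6104)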